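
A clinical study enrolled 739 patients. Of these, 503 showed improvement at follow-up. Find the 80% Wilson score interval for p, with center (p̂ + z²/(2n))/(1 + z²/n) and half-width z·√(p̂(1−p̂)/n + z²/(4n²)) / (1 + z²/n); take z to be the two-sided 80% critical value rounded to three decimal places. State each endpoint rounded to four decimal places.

(0.6583, 0.7022)

p̂ = 503/739 = 0.68065; z = 1.282, so z² = 1.643524.
1 + z²/n = 1.002224.
Adjusted center: (0.68065 + z²/(2n))/1.002224 = 0.68025.
Radicand: p̂(1−p̂)/n + z²/(4n²) = 0.000294135 + 0.000000752 = 0.000294887.
Half-width = 1.282·√0.000294887/1.002224 = 0.02197.
Interval: 0.68025 ± 0.02197 → (0.6583, 0.7022).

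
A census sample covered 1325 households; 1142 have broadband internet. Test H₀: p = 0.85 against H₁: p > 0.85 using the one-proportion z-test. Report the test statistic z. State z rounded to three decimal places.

Sample proportion p̂ = 1142/1325 = 0.86189.
Null standard error: √(0.85·0.15/1325) = √0.000096226 = 0.009810.
z = (0.86189 − 0.85)/0.009810 = 0.01189/0.009810 = 1.212.

z = 1.212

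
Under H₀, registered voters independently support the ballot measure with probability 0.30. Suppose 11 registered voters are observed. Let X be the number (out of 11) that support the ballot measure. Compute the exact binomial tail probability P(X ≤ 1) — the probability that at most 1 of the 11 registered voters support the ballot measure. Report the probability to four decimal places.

X ~ Binomial(n=11, p=0.30).
P(X ≤ 1) = C(11,0)·0.30^0·0.70^11 + C(11,1)·0.30^1·0.70^10.
= 0.019773 + 0.093217 = 0.1130.

P = 0.1130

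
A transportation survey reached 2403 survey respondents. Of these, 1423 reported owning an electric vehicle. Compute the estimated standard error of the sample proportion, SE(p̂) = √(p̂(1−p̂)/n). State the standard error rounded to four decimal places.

SE = 0.0100

The sample proportion is 1423/2403 = 0.59218.
p̂(1−p̂) = 0.241503.
SE = √(0.241503/2403) = √0.000100501 = 0.0100.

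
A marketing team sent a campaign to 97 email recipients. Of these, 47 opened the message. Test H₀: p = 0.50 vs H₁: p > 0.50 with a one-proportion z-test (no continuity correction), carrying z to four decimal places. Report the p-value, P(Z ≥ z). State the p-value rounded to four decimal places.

With x = 47 successes in n = 97, p̂ = 0.48454.
Null standard error: √(0.50·0.50/97) = √0.002577320 = 0.050767.
Test statistic (full precision, shown to 4 dp): z = (47/97 − 0.50)/SE₀ ≈ -0.3046.
p-value = P(Z ≥ z) with z = -0.3046 → 0.6197.

p-value = 0.6197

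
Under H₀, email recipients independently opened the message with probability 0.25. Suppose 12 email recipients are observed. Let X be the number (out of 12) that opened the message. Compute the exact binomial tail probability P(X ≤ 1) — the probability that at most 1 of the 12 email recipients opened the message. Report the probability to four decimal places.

X is binomial with n = 12 and p = 0.25.
P(X ≤ 1) = C(12,0)·0.25^0·0.75^12 + C(12,1)·0.25^1·0.75^11.
= 0.031676 + 0.126705 = 0.1584.

P = 0.1584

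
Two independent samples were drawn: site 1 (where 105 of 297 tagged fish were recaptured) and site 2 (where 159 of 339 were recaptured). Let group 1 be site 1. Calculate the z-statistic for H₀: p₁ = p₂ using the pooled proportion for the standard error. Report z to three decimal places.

z = -2.949

Sample proportions: p̂₁ = 105/297 = 0.35354 and p̂₂ = 159/339 = 0.46903.
Pooling: p̂ = 264/636 = 0.41509.
SE = √[p̂(1−p̂)(1/n₁+1/n₂)] = √[0.41509·0.58491·(1/297+1/339)] ≈ 0.039162.
z = (p̂₁ − p̂₂)/SE = (0.35354 − 0.46903)/0.039162 = -0.11549/0.039162 = -2.949.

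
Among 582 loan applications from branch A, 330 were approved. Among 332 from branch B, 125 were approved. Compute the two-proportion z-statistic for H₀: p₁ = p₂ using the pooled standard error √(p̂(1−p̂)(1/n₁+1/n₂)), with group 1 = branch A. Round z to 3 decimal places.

z = 5.540

p̂₁ = 330/582 = 0.56701, p̂₂ = 125/332 = 0.37651.
Pooled p̂ = (330+125)/(582+332) = 455/914 = 0.49781.
SE = √[p̂(1−p̂)(1/n₁+1/n₂)] = √[0.49781·0.50219·(1/582+1/332)] ≈ 0.034388.
z = 0.19050/0.034388 = 5.540.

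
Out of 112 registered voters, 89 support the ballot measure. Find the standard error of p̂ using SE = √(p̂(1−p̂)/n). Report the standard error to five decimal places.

p̂ = 89/112 = 0.79464.
p̂(1−p̂) = 0.79464·0.20536 = 0.163187.
SE = √(0.163187/112) = √0.001457027 = 0.03817.

SE = 0.03817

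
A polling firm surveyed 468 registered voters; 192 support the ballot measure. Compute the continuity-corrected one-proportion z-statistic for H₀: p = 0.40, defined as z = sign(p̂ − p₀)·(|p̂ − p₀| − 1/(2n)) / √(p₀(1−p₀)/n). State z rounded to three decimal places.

p̂ = 192/468 = 0.41026. p̂ − p₀ = 0.010256.
Continuity correction 1/(2n) = 1/936 = 0.001068.
Corrected numerator: |0.010256| − 0.001068 = 0.009188.
SE₀ = √(0.40·0.60/468) = 0.022646.
z = +0.009188/0.022646 = 0.406.

z = 0.406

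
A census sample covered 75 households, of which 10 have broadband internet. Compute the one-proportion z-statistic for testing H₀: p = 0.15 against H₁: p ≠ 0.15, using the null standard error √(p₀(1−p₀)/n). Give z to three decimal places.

z = -0.404

Sample proportion p̂ = 10/75 = 0.13333.
Null standard error: √(0.15·0.85/75) = √0.001700000 = 0.041231.
z = (p̂ − p₀)/SE = (0.13333 − 0.15)/0.041231 = -0.404.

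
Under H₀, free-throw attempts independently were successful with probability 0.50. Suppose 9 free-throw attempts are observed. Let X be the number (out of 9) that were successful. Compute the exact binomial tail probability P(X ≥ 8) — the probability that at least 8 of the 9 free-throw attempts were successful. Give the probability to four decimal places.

X ~ Binomial(n=9, p=0.50).
P(X ≥ 8) = C(9,8)·0.50^8·0.50^1 + C(9,9)·0.50^9·0.50^0.
= 0.017578 + 0.001953 = 0.0195.

P = 0.0195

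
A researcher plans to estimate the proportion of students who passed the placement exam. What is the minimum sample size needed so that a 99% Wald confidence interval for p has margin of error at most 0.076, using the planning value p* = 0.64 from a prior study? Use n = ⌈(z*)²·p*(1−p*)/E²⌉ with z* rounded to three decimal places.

n = 265

For 99% confidence, z* = 2.576.
p*(1−p*) = 0.64·0.36 = 0.2304.
Required n before rounding: 6.635776 × 0.2304 / 0.076² = 264.696.
Rounding up, n = 265.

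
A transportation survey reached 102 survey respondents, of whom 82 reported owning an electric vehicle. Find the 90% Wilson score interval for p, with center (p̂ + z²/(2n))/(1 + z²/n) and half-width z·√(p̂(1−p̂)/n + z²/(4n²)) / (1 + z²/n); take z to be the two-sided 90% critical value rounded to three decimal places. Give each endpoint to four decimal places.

(0.7318, 0.8604)

Here p̂ = 82/102 = 0.80392 and z = 1.645 (z² = 2.706025).
Denominator 1 + z²/n = 1 + 2.706025/102 = 1.026530.
Adjusted center: (0.80392 + z²/(2n))/1.026530 = 0.79607.
Radicand: p̂(1−p̂)/n + z²/(4n²) = 0.001545409 + 0.000065024 = 0.001610433.
Half-width = 1.645·√0.001610433/1.026530 = 0.06431.
Interval: 0.79607 ± 0.06431 → (0.7318, 0.8604).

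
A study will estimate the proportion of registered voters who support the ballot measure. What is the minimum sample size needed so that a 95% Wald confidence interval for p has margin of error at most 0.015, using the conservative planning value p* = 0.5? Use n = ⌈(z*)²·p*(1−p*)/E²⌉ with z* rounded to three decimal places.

The 95% critical value is z* = 1.960.
p*(1−p*) = 0.50·0.50 = 0.2500.
(z*)²·p*(1−p*)/E² = 3.841600·0.2500/0.000225 = 4268.444.
Rounding up, n = 4269.

n = 4269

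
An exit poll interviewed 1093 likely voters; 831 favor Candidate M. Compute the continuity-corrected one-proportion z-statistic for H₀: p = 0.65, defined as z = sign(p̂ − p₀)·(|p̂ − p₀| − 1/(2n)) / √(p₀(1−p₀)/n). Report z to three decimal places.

z = 7.613

The sample proportion is 831/1093 = 0.76029. p̂ − p₀ = 0.110293.
Continuity correction 1/(2n) = 1/2186 = 0.000457.
Corrected numerator: |0.110293| − 0.000457 = 0.109836.
Null standard error: √(0.65·0.35/1093) = √0.000208143 = 0.014427.
z = +0.109836/0.014427 = 7.613.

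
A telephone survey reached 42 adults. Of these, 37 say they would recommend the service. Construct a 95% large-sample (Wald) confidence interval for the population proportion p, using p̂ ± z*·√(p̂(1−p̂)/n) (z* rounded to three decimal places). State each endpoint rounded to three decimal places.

With x = 37 successes in n = 42, p̂ = 0.88095.
SE(p̂) = √(0.88095·0.11905/42) = 0.049970.
z* = 1.960 at the 95% level.
Margin = 1.960·0.049970 = 0.09794.
Interval: 0.88095 ± 0.09794 → (0.783, 0.979).

(0.783, 0.979)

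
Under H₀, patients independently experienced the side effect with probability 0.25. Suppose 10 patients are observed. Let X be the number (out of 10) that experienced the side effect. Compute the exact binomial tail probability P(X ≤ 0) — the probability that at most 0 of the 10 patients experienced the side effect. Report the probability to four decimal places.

P = 0.0563

X ~ Binomial(n=10, p=0.25).
P(X ≤ 0) = C(10,0)·0.25^0·0.75^10.
= 0.056314 = 0.0563.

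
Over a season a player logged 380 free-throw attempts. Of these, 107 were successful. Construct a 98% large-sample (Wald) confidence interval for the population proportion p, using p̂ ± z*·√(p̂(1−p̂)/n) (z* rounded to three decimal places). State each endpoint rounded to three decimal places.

(0.228, 0.335)

Sample proportion p̂ = 107/380 = 0.28158.
SE(p̂) = √(0.28158·0.71842/380) = 0.023073.
The 98% critical value is z* = 2.326.
Margin = 2.326·0.023073 = 0.05367.
Interval: 0.28158 ± 0.05367 → (0.228, 0.335).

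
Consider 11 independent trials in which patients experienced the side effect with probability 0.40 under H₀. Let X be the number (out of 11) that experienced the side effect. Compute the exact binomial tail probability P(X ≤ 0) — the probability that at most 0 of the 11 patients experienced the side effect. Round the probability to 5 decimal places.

P = 0.00363

X is binomial with n = 11 and p = 0.40.
P(X ≤ 0) = C(11,0)·0.40^0·0.60^11.
= 0.003628 = 0.00363.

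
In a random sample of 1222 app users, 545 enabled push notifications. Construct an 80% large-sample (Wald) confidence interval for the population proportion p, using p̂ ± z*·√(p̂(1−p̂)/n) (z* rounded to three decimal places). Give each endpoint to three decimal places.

The sample proportion is 545/1222 = 0.44599.
SE = √(p̂(1−p̂)/n) = √(0.247083/1222) = 0.014220.
z* = 1.282 at the 80% level.
Margin of error: 1.282 × 0.014220 = 0.01823.
So the interval runs from 0.428 to 0.464.

(0.428, 0.464)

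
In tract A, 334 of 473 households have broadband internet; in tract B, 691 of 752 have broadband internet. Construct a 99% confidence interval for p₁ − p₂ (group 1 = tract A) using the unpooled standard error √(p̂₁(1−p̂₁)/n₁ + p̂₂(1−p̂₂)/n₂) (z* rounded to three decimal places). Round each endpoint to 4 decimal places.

(-0.2725, -0.1530)

p̂₁ = 334/473 = 0.70613, p̂₂ = 691/752 = 0.91888; p̂₁ − p̂₂ = -0.21275.
SE = √(0.000438710 + 0.000099118) = √0.000537828 = 0.023191.
z* = 2.576 at the 99% level. Margin of error = 0.05974.
So the interval runs from -0.2725 to -0.1530.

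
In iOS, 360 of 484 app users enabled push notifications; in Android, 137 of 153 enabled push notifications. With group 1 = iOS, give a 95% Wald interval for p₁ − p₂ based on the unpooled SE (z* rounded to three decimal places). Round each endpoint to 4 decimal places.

(-0.2138, -0.0895)

p̂₁ = 0.74380, p̂₂ = 0.89542, so the observed difference is -0.15162.
SE = √(0.000393721 + 0.000612021) = √0.001005742 = 0.031713.
For 95% confidence, z* = 1.960. Margin = 1.960·0.031713 = 0.06216.
CI: -0.15162 ± 0.06216 = (-0.2138, -0.0895).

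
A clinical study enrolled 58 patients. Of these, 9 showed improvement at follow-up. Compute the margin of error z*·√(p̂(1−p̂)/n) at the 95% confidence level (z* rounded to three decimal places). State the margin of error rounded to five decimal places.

ME = 0.09318

p̂ = 9/58 = 0.15517.
SE(p̂) = √(0.15517·0.84483/58) = 0.047542.
For 95% confidence, z* = 1.960.
Margin of error = z*·SE = 1.960 × 0.047542 = 0.09318.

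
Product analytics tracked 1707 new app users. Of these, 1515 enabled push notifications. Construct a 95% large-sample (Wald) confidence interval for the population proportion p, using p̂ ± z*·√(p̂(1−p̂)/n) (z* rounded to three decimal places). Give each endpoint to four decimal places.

(0.8725, 0.9025)

p̂ = 1515/1707 = 0.88752.
SE(p̂) = √(0.88752·0.11248/1707) = 0.007647.
For 95% confidence, z* = 1.960.
Margin = 1.960·0.007647 = 0.01499.
So the interval runs from 0.8725 to 0.9025.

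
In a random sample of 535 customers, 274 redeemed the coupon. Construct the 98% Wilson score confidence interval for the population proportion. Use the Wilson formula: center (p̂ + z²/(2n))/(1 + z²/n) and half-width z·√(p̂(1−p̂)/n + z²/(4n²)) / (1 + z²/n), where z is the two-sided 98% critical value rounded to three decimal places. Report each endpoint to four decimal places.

p̂ = 274/535 = 0.51215; z = 2.326, so z² = 5.410276.
1 + z²/n = 1.010113.
Adjusted center: (0.51215 + z²/(2n))/1.010113 = 0.51203.
Radicand: p̂(1−p̂)/n + z²/(4n²) = 0.000467014 + 0.000004726 = 0.000471740.
Half-width = z·√(radicand)/denom = 2.326·0.021720/1.010113 = 0.05001.
CI: 0.51203 ± 0.05001 = (0.4620, 0.5620).

(0.4620, 0.5620)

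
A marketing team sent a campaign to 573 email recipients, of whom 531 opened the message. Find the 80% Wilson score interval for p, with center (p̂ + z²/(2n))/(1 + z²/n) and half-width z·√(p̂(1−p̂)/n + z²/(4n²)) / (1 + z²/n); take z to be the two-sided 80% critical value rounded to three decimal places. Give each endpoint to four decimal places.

p̂ = 531/573 = 0.92670; z = 1.282, so z² = 1.643524.
Denominator 1 + z²/n = 1 + 1.643524/573 = 1.002868.
Center = (0.92670 + 0.001434)/1.002868 = 0.92548.
Radicand: p̂(1−p̂)/n + z²/(4n²) = 0.000118544 + 0.000001251 = 0.000119795.
Half-width = 1.282·√0.000119795/1.002868 = 0.01399.
CI: 0.92548 ± 0.01399 = (0.9115, 0.9395).

(0.9115, 0.9395)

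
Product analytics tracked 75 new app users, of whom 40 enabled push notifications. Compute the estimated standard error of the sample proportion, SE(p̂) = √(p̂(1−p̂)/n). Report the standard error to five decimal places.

Sample proportion p̂ = 40/75 = 0.53333.
p̂(1−p̂) = 0.53333·0.46667 = 0.248889.
Dividing by n and taking the root: √0.003318520 = 0.05761.

SE = 0.05761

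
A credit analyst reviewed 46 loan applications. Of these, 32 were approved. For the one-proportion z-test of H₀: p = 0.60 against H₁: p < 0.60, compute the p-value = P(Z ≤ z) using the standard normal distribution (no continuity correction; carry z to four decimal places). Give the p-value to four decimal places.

With x = 32 successes in n = 46, p̂ = 0.69565.
Under H₀, SE = √(p₀(1−p₀)/n) = √(0.60·0.40/46) = √0.005217391 = 0.072232.
z = (p̂ − p₀)/SE = (32/46 − 0.60)/0.072232 ≈ 1.3242.
From the standard normal, P(Z ≤ z) = 0.9073.

p-value = 0.9073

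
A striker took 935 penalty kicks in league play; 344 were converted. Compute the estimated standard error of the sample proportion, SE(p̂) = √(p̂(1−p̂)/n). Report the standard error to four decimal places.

The sample proportion is 344/935 = 0.36791.
p̂(1−p̂) = 0.232552.
SE = √(0.232552/935) = √0.000248719 = 0.0158.

SE = 0.0158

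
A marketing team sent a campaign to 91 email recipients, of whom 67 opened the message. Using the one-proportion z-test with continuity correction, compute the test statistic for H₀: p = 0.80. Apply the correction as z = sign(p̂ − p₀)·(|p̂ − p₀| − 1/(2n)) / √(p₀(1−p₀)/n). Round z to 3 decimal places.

Sample proportion p̂ = 67/91 = 0.73626. p̂ − p₀ = -0.063736.
1/(2n) = 0.005495.
Corrected numerator: |-0.063736| − 0.005495 = 0.058241.
Under H₀, SE = √(p₀(1−p₀)/n) = √(0.80·0.20/91) = √0.001758242 = 0.041931.
z = (−)0.058241/0.041931 = -1.389.

z = -1.389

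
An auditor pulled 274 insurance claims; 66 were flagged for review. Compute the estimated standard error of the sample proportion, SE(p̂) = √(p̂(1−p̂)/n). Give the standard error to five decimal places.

SE = 0.02583

p̂ = 66/274 = 0.24088.
p̂(1−p̂) = 0.24088·0.75912 = 0.182857.
SE = √(0.182857/274) = 0.02583.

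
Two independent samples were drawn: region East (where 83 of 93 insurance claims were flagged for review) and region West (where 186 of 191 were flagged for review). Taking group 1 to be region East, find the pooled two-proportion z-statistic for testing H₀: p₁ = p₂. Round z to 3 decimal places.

p̂₁ = 83/93 = 0.89247, p̂₂ = 186/191 = 0.97382.
Pooling: p̂ = 269/284 = 0.94718.
SE = √[p̂(1−p̂)(1/n₁+1/n₂)] = √[0.94718·0.05282·(1/93+1/191)] ≈ 0.028282.
z = (p̂₁ − p̂₂)/SE = (0.89247 − 0.97382)/0.028282 = -0.08135/0.028282 = -2.876.

z = -2.876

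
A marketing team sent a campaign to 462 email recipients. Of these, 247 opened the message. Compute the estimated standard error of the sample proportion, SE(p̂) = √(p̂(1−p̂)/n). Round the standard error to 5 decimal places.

The sample proportion is 247/462 = 0.53463.
p̂(1−p̂) = 0.248801.
SE = √(0.248801/462) = 0.02321.

SE = 0.02321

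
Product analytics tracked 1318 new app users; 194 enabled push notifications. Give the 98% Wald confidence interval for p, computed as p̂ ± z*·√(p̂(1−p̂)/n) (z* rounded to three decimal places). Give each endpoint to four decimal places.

With x = 194 successes in n = 1318, p̂ = 0.14719.
SE(p̂) = √(0.14719·0.85281/1318) = 0.009759.
z* = 2.326 at the 98% level.
Margin = 2.326·0.009759 = 0.02270.
Interval: 0.14719 ± 0.02270 → (0.1245, 0.1699).

(0.1245, 0.1699)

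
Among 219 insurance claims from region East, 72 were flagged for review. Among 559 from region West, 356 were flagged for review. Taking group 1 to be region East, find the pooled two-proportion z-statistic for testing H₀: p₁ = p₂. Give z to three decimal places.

p̂₁ = 72/219 = 0.32877, p̂₂ = 356/559 = 0.63685.
Pooled p̂ = (72+356)/(219+559) = 428/778 = 0.55013.
SE = √[p̂(1−p̂)(1/n₁+1/n₂)] = √[0.55013·0.44987·(1/219+1/559)] ≈ 0.039659.
z = -0.30808/0.039659 = -7.768.

z = -7.768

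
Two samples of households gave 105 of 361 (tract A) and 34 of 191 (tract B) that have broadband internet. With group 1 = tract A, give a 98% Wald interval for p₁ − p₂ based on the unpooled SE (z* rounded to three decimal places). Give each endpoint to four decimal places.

(0.0278, 0.1979)

p̂₁ = 105/361 = 0.29086, p̂₂ = 34/191 = 0.17801; p̂₁ − p̂₂ = 0.11285.
Unpooled SE = √(p̂₁(1−p̂₁)/n₁ + p̂₂(1−p̂₂)/n₂) = √(0.000571357 + 0.000766088) = 0.036571.
z* = 2.326 at the 98% level. Margin of error = 0.08506.
So the interval runs from 0.0278 to 0.1979.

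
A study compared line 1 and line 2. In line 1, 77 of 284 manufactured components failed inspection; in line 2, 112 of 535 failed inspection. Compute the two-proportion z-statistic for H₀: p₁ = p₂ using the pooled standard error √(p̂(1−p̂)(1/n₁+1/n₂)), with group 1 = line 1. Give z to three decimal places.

Sample proportions: p̂₁ = 77/284 = 0.27113 and p̂₂ = 112/535 = 0.20935.
Pooled p̂ = (77+112)/(284+535) = 189/819 = 0.23077.
SE = √[p̂(1−p̂)(1/n₁+1/n₂)] = √[0.23077·0.76923·(1/284+1/535)] ≈ 0.030933.
z = 0.06178/0.030933 = 1.997.

z = 1.997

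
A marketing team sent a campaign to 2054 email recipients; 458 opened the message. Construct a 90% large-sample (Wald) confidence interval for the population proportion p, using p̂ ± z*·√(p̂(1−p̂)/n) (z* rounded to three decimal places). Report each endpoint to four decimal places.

(0.2079, 0.2381)

With x = 458 successes in n = 2054, p̂ = 0.22298.
SE = √(p̂(1−p̂)/n) = √(0.173260/2054) = 0.009184.
z* = 1.645 at the 90% level.
Margin = 1.645·0.009184 = 0.01511.
So the interval runs from 0.2079 to 0.2381.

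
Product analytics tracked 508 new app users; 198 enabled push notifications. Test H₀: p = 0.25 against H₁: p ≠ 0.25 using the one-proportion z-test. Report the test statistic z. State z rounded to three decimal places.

With x = 198 successes in n = 508, p̂ = 0.38976.
Under H₀, SE = √(p₀(1−p₀)/n) = √(0.25·0.75/508) = √0.000369094 = 0.019212.
Test statistic: z = 0.13976/0.019212 = 7.275.

z = 7.275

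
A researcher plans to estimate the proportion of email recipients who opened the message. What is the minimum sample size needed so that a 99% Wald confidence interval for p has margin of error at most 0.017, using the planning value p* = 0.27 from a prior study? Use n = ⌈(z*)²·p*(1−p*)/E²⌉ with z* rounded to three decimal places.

z* = 2.576 at the 99% level.
p*(1−p*) = 0.27·0.73 = 0.1971.
(z*)²·p*(1−p*)/E² = 6.635776·0.1971/0.000289 = 4525.645.
Rounding up, n = 4526.

n = 4526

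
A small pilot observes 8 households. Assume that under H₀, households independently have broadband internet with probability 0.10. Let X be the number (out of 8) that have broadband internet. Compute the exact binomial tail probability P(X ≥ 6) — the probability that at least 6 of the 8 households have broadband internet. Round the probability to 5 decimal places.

X ~ Binomial(n=8, p=0.10).
P(X ≥ 6) = C(8,6)·0.10^6·0.90^2 + C(8,7)·0.10^7·0.90^1 + C(8,8)·0.10^8·0.90^0.
= 0.000023 + 0.000001 + 0.000000 = 0.00002.

P = 0.00002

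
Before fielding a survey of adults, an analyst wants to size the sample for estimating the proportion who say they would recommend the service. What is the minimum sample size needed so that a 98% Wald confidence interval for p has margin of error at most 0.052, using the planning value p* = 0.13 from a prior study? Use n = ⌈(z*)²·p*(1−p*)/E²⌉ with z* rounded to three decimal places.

The 98% critical value is z* = 2.326.
p*(1−p*) = 0.13·0.87 = 0.1131.
(z*)²·p*(1−p*)/E² = 5.410276·0.1131/0.002704 = 226.295.
Rounding up, n = 227.

n = 227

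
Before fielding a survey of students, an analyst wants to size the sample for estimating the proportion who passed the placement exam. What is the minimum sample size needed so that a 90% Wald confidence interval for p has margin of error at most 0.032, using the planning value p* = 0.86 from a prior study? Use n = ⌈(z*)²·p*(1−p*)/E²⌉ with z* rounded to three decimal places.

z* = 1.645 at the 90% level.
p*(1−p*) = 0.1204.
(z*)²·p*(1−p*)/E² = 2.706025·0.1204/0.001024 = 318.169.
Rounding up, n = 319.

n = 319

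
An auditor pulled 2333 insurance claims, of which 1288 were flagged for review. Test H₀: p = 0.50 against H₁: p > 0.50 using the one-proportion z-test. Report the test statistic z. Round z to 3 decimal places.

With x = 1288 successes in n = 2333, p̂ = 0.55208.
Under H₀, SE = √(p₀(1−p₀)/n) = √(0.50·0.50/2333) = √0.000107158 = 0.010352.
Test statistic: z = 0.05208/0.010352 = 5.031.

z = 5.031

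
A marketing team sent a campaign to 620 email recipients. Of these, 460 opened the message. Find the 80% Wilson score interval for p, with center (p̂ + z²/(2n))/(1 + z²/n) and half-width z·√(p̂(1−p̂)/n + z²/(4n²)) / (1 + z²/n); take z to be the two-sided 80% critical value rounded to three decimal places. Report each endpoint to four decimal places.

p̂ = 460/620 = 0.74194; z = 1.282, so z² = 1.643524.
1 + z²/n = 1.002651.
Center = (0.74194 + 0.001325)/1.002651 = 0.74130.
Radicand: p̂(1−p̂)/n + z²/(4n²) = 0.000308818 + 0.000001069 = 0.000309887.
Half-width = 1.282·√0.000309887/1.002651 = 0.02251.
So the interval runs from 0.7188 to 0.7638.

(0.7188, 0.7638)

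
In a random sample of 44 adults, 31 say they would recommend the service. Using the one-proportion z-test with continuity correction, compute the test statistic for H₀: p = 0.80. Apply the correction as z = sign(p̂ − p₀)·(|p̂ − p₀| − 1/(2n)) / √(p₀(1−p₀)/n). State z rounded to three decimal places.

The sample proportion is 31/44 = 0.70455. p̂ − p₀ = -0.095455.
Continuity correction 1/(2n) = 1/88 = 0.011364.
Corrected numerator: |-0.095455| − 0.011364 = 0.084091.
Null standard error: √(0.80·0.20/44) = √0.003636364 = 0.060302.
z = −0.084091/0.060302 = -1.394.

z = -1.394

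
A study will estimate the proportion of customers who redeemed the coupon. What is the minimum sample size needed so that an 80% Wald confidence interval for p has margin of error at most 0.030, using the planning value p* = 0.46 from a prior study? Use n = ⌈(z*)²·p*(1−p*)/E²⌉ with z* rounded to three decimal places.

For 80% confidence, z* = 1.282.
p*(1−p*) = 0.2484.
Required n before rounding: 1.643524 × 0.2484 / 0.030² = 453.613.
Rounding up, n = 454.

n = 454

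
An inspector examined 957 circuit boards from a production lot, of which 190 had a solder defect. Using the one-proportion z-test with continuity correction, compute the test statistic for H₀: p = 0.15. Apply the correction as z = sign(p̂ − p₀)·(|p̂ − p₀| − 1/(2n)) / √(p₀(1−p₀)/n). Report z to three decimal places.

z = 4.160

p̂ = 190/957 = 0.19854. p̂ − p₀ = 0.048537.
1/(2n) = 0.000522.
Corrected numerator: |0.048537| − 0.000522 = 0.048015.
Null standard error: √(0.15·0.85/957) = √0.000133229 = 0.011542.
z = +0.048015/0.011542 = 4.160.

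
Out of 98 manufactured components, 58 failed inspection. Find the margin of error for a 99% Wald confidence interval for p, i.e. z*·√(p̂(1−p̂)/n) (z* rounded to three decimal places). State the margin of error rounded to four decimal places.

The sample proportion is 58/98 = 0.59184.
Standard error of p̂: √(0.241566/98) = √0.002464959 = 0.049648.
z* = 2.576 at the 99% level.
So ME = 0.1279.

ME = 0.1279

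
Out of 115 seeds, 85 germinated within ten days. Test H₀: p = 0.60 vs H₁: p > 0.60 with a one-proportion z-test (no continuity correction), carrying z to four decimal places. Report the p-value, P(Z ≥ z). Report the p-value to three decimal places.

p-value = 0.001

Sample proportion p̂ = 85/115 = 0.73913.
Under H₀, SE = √(p₀(1−p₀)/n) = √(0.60·0.40/115) = √0.002086957 = 0.045683.
z = (p̂ − p₀)/SE = (85/115 − 0.60)/0.045683 ≈ 3.0455.
From the standard normal, P(Z ≥ z) = 0.001.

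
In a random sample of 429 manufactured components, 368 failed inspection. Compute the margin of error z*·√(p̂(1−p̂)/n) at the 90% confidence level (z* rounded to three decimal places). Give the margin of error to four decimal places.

With x = 368 successes in n = 429, p̂ = 0.85781.
SE(p̂) = √(0.85781·0.14219/429) = 0.016862.
For 90% confidence, z* = 1.645.
So ME = 0.0277.

ME = 0.0277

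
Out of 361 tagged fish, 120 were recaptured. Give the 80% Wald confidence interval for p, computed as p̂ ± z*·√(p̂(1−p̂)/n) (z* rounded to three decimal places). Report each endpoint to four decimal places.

(0.3006, 0.3642)

Sample proportion p̂ = 120/361 = 0.33241.
SE = √(p̂(1−p̂)/n) = √(0.221914/361) = 0.024794.
z* = 1.282 at the 80% level.
Margin of error: 1.282 × 0.024794 = 0.03179.
So the interval runs from 0.3006 to 0.3642.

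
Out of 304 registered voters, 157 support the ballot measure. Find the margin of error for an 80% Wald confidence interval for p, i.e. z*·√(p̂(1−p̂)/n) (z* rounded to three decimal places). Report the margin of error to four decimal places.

ME = 0.0367

Sample proportion p̂ = 157/304 = 0.51645.
SE(p̂) = √(0.51645·0.48355/304) = 0.028661.
For 80% confidence, z* = 1.282.
So ME = 0.0367.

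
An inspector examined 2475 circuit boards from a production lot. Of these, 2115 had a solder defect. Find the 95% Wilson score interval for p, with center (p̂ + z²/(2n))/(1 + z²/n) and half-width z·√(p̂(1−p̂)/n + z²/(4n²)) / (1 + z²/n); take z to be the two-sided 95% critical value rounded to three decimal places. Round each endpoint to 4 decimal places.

p̂ = 2115/2475 = 0.85455; z = 1.960, so z² = 3.841600.
1 + z²/n = 1.001552.
Center = (0.85455 + 0.000776)/1.001552 = 0.85400.
Radicand: p̂(1−p̂)/n + z²/(4n²) = 0.000050221 + 0.000000157 = 0.000050378.
Half-width = z·√(radicand)/denom = 1.960·0.007098/1.001552 = 0.01389.
So the interval runs from 0.8401 to 0.8679.

(0.8401, 0.8679)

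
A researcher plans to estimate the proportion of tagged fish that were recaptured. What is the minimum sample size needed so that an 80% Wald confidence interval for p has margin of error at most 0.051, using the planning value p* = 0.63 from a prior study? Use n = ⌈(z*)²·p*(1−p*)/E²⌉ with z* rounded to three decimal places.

n = 148

z* = 1.282 at the 80% level.
p*(1−p*) = 0.63·0.37 = 0.2331.
(z*)²·p*(1−p*)/E² = 1.643524·0.2331/0.002601 = 147.292.
⌈147.292⌉ = 148.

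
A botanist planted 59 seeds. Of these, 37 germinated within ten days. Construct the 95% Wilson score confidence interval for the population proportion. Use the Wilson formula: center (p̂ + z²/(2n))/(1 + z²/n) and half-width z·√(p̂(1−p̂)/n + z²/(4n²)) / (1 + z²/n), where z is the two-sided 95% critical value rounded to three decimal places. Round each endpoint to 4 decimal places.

(0.4995, 0.7392)

p̂ = 37/59 = 0.62712; z = 1.960, so z² = 3.841600.
1 + z²/n = 1.065112.
Center = (0.62712 + 0.032556)/1.065112 = 0.61935.
Radicand: p̂(1−p̂)/n + z²/(4n²) = 0.003963404 + 0.000275898 = 0.004239302.
Half-width = 1.960·√0.004239302/1.065112 = 0.11981.
Interval: 0.61935 ± 0.11981 → (0.4995, 0.7392).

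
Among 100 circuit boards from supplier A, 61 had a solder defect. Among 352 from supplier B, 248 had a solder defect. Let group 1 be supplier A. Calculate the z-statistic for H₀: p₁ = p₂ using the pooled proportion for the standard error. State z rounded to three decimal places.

p̂₁ = 61/100 = 0.61000, p̂₂ = 248/352 = 0.70455.
Pooled p̂ = (61+248)/(100+352) = 309/452 = 0.68363.
Pooled SE = √[0.2162806·0.01284091] ≈ 0.052700.
z = -0.09455/0.052700 = -1.794.

z = -1.794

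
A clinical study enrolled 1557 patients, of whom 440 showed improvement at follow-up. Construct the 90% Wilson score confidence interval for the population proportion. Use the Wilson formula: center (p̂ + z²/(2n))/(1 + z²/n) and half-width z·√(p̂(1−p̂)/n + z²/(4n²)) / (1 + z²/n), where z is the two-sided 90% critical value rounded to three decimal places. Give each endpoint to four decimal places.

(0.2642, 0.3017)

p̂ = 440/1557 = 0.28259; z = 1.645, so z² = 2.706025.
Denominator 1 + z²/n = 1 + 2.706025/1557 = 1.001738.
Center = (0.28259 + 0.000869)/1.001738 = 0.28297.
Radicand: p̂(1−p̂)/n + z²/(4n²) = 0.000130209 + 0.000000279 = 0.000130488.
Half-width = z·√(radicand)/denom = 1.645·0.011423/1.001738 = 0.01876.
So the interval runs from 0.2642 to 0.3017.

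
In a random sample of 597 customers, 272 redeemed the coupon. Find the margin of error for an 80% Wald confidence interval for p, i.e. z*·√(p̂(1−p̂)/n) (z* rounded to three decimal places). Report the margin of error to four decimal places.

The sample proportion is 272/597 = 0.45561.
Standard error of p̂: √(0.248030/597) = √0.000415460 = 0.020383.
For 80% confidence, z* = 1.282.
ME = 1.282·0.020383 = 0.0261.

ME = 0.0261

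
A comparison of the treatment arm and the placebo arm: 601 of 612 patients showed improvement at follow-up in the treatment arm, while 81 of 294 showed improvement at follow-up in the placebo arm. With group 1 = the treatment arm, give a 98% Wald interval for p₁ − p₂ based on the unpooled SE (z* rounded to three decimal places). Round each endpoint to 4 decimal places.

(0.6446, 0.7684)

p̂₁ = 601/612 = 0.98203, p̂₂ = 81/294 = 0.27551; p̂₁ − p̂₂ = 0.70652.
SE = √(0.000028841 + 0.000678926) = √0.000707767 = 0.026604.
z* = 2.326 at the 98% level. Margin of error = 0.06188.
So the interval runs from 0.6446 to 0.7684.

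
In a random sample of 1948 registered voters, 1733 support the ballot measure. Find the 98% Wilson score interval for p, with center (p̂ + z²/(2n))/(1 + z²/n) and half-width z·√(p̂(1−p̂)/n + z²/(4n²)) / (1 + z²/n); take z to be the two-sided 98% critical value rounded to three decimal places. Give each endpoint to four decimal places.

(0.8720, 0.9051)

Here p̂ = 1733/1948 = 0.88963 and z = 2.326 (z² = 5.410276).
1 + z²/n = 1.002777.
Center = (0.88963 + 0.001389)/1.002777 = 0.88855.
Radicand: p̂(1−p̂)/n + z²/(4n²) = 0.000050405 + 0.000000356 = 0.000050761.
Half-width = 2.326·√0.000050761/1.002777 = 0.01653.
Interval: 0.88855 ± 0.01653 → (0.8720, 0.9051).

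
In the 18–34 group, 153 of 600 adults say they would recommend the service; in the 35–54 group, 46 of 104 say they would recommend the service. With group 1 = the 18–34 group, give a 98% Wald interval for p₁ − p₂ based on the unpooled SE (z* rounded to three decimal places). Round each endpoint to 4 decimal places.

p̂₁ = 0.25500, p̂₂ = 0.44231, so the observed difference is -0.18731.
SE = √(0.000316625 + 0.002371842) = √0.002688467 = 0.051850.
z* = 2.326 at the 98% level. Margin = 2.326·0.051850 = 0.12060.
So the interval runs from -0.3079 to -0.0667.

(-0.3079, -0.0667)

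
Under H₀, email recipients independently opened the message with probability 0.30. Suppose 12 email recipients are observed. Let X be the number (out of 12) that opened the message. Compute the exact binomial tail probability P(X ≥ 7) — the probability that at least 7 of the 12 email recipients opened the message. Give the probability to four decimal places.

P = 0.0386

X ~ Binomial(n=12, p=0.30).
P(X ≥ 7) = Σ_{j=7}^{12} C(12,j)·0.30^j·0.70^{12−j}.
= 0.029111 + 0.007798 + 0.001485 + 0.000191 + 0.000015 + 0.000001 = 0.0386.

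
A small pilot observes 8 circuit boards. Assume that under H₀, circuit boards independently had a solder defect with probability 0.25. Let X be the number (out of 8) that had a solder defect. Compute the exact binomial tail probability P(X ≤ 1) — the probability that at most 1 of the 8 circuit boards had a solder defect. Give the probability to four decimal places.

P = 0.3671

X is binomial with n = 8 and p = 0.25.
P(X ≤ 1) = C(8,0)·0.25^0·0.75^8 + C(8,1)·0.25^1·0.75^7.
= 0.100113 + 0.266968 = 0.3671.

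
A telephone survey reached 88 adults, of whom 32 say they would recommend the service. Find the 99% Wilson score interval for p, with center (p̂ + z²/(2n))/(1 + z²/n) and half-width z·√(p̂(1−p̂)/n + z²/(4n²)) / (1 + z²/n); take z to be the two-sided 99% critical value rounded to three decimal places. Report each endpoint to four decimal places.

(0.2455, 0.5009)

Here p̂ = 32/88 = 0.36364 and z = 2.576 (z² = 6.635776).
1 + z²/n = 1.075407.
Center = (0.36364 + 0.037703)/1.075407 = 0.37320.
Radicand: p̂(1−p̂)/n + z²/(4n²) = 0.002629602 + 0.000214223 = 0.002843825.
Half-width = 2.576·√0.002843825/1.075407 = 0.12774.
So the interval runs from 0.2455 to 0.5009.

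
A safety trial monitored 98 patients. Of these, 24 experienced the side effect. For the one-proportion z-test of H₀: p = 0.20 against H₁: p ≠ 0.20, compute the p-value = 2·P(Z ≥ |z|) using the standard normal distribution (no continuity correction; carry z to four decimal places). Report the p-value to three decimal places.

p-value = 0.266

Sample proportion p̂ = 24/98 = 0.24490.
SE₀ = √(0.20·0.80/98) = 0.040406.
Test statistic (full precision, shown to 4 dp): z = (24/98 − 0.20)/SE₀ ≈ 1.1112.
From the standard normal, 2·P(Z ≥ |z|) = 0.266.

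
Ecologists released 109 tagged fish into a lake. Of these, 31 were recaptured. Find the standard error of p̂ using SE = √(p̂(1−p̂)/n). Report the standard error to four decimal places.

p̂ = 31/109 = 0.28440.
p̂(1−p̂) = 0.203517.
Dividing by n and taking the root: √0.001867128 = 0.0432.

SE = 0.0432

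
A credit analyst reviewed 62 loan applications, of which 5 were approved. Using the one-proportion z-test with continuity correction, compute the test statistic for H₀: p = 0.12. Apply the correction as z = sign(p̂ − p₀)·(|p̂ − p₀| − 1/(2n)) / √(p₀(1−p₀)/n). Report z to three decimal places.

p̂ = 5/62 = 0.08065. p̂ − p₀ = -0.039355.
1/(2n) = 0.008065.
Corrected numerator: |-0.039355| − 0.008065 = 0.031290.
Null standard error: √(0.12·0.88/62) = √0.001703226 = 0.041270.
z = (−)0.031290/0.041270 = -0.758.

z = -0.758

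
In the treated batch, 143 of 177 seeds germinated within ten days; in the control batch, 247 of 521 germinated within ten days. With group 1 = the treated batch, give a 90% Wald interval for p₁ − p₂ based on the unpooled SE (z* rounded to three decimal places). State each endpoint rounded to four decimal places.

(0.2733, 0.3944)

p̂₁ = 143/177 = 0.80791, p̂₂ = 247/521 = 0.47409; p̂₁ − p̂₂ = 0.33382.
Unpooled SE = √(p̂₁(1−p̂₁)/n₁ + p̂₂(1−p̂₂)/n₂) = √(0.000876789 + 0.000478558) = 0.036815.
The 90% critical value is z* = 1.645. Margin = 1.645·0.036815 = 0.06056.
So the interval runs from 0.2733 to 0.3944.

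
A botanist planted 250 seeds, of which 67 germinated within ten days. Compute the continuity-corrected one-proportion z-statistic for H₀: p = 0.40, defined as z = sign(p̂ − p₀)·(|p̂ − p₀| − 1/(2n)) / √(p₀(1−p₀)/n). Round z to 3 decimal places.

z = -4.196

With x = 67 successes in n = 250, p̂ = 0.26800. p̂ − p₀ = -0.132000.
1/(2n) = 0.002000.
Corrected numerator: |-0.132000| − 0.002000 = 0.130000.
SE₀ = √(0.40·0.60/250) = 0.030984.
z = (−)0.130000/0.030984 = -4.196.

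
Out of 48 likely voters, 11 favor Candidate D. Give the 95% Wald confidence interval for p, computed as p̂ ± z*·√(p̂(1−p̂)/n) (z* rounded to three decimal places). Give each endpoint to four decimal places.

Sample proportion p̂ = 11/48 = 0.22917.
SE(p̂) = √(0.22917·0.77083/48) = 0.060665.
The 95% critical value is z* = 1.960.
Margin = 1.960·0.060665 = 0.11890.
So the interval runs from 0.1103 to 0.3481.

(0.1103, 0.3481)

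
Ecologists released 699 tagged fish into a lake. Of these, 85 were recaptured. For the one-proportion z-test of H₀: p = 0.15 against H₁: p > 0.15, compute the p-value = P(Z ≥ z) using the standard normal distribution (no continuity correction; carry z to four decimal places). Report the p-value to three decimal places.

p-value = 0.982

p̂ = 85/699 = 0.12160.
Null standard error: √(0.15·0.85/699) = √0.000182403 = 0.013506.
Test statistic (full precision, shown to 4 dp): z = (85/699 − 0.15)/SE₀ ≈ -2.1026.
From the standard normal, P(Z ≥ z) = 0.982.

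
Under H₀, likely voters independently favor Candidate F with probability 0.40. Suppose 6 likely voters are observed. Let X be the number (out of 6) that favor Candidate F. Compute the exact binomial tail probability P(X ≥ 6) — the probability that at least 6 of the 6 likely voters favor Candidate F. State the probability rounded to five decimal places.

X is binomial with n = 6 and p = 0.40.
P(X ≥ 6) = C(6,6)·0.40^6·0.60^0.
= 0.004096 = 0.00410.

P = 0.00410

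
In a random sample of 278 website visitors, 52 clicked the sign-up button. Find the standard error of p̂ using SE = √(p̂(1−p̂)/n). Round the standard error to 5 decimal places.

SE = 0.02339

The sample proportion is 52/278 = 0.18705.
p̂(1−p̂) = 0.152062.
Dividing by n and taking the root: √0.000546986 = 0.02339.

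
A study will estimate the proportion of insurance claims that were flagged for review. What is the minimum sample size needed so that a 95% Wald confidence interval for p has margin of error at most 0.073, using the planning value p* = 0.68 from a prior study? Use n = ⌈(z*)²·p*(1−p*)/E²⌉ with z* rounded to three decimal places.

n = 157

z* = 1.960 at the 95% level.
p*(1−p*) = 0.68·0.32 = 0.2176.
Required n before rounding: 3.841600 × 0.2176 / 0.073² = 156.865.
⌈156.865⌉ = 157.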